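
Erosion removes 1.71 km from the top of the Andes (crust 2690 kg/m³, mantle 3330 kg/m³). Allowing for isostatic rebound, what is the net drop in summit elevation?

0.329 km

Rebound u = e ρ_c/ρ_m = 1.71 km × 2690/3330 = 1.381 km.
Net surface drop = e − u = 1.71 km − 1.381 km = e (ρ_m − ρ_c)/ρ_m = 0.329 km.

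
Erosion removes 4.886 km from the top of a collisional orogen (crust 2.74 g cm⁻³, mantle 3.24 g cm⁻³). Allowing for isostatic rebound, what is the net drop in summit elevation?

Rebound u = e ρ_c/ρ_m = 4.886 km × 2.74/3.24 = 4.132 km.
Net surface drop = e − u = 4.886 km − 4.132 km = e (ρ_m − ρ_c)/ρ_m = 0.754 km.

0.754 km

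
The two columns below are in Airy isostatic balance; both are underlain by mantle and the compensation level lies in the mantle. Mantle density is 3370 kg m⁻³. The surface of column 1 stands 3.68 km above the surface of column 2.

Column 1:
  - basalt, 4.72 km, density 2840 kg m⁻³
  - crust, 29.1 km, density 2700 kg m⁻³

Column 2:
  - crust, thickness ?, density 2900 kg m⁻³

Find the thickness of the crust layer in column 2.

20.4 km

Take the compensation level at the base of the deeper column (depth z_c below the surface of column 1) and equate Σ ρ_i t_i down to z_c; mantle fills any gap and the z_c terms cancel.
Column 1: 4.72×2840 + 29.1×2700 + (z_c − 33.82)×3370
Column 2: 3.68×0 + x×2900 + (z_c − 3.68 − 0 − x)×3370
The z_c×3370 term appears on both sides and cancels. Collect the known terms of each column as K = Σ(ρt)_known − 3370 × (depth of known layers): K_1 = 91974.8 − 3370×33.82 = −21998.6; K_2 = 0 − 3370×(3.68 + 0) = −12401.6.
Balance: K_1 = K_2 − x×(3370 − 2900), so x = (K_2 − K_1)/(3370 − 2900) = 9597/470 = 20.4 km.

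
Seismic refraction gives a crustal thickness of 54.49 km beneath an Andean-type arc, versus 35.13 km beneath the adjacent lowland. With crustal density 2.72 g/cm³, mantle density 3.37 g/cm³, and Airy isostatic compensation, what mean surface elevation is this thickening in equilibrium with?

Excess crust Δ = 54.49 km − 35.13 km = 19.36 km, split between elevation h and root r with h + r = Δ.
Airy balance ρ_c h = (ρ_m − ρ_c) r gives r = h ρ_c/(ρ_m − ρ_c), so h (1 + ρ_c/(ρ_m − ρ_c)) = Δ, i.e. h = Δ (ρ_m − ρ_c)/ρ_m.
h = 19.36 km × 0.65/3.37 = 3.73 km.

3.73 km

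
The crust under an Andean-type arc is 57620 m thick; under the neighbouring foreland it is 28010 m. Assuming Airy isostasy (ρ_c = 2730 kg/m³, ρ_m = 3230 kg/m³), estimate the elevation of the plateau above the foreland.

Excess crust Δ = 57620 m − 28010 m = 29610 m, split between elevation h and root r with h + r = Δ.
Airy balance ρ_c h = (ρ_m − ρ_c) r gives r = h ρ_c/(ρ_m − ρ_c), so h (1 + ρ_c/(ρ_m − ρ_c)) = Δ, i.e. h = Δ (ρ_m − ρ_c)/ρ_m.
h = 29610 m × 500/3230 = 4580 m.

4580 m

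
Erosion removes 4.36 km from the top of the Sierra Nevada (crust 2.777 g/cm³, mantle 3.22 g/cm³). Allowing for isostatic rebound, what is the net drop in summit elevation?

0.6 km

Rebound u = e ρ_c/ρ_m = 4.36 km × 2.777/3.22 = 3.76 km.
Net surface drop = e − u = 4.36 km − 3.76 km = e (ρ_m − ρ_c)/ρ_m = 0.6 km.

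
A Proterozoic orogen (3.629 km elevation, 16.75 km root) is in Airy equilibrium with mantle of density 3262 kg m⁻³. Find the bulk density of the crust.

2680 kg m⁻³

ρ_c h = (ρ_m − ρ_c) r → ρ_c (h + r) = ρ_m r → ρ_c = ρ_m r / (h + r).
ρ_c = 3262 × 16.75 km / (3.629 km + 16.75 km) = 2680 kg m⁻³.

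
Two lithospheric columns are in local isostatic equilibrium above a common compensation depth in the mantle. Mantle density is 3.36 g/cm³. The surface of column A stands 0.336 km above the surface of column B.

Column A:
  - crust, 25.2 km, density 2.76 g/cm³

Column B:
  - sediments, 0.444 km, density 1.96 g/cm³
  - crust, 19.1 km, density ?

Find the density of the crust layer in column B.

Take the compensation level at the base of the deeper column (depth z_c below the surface of column A) and equate Σ ρ_i t_i down to z_c; mantle fills any gap and the z_c terms cancel.
Column A: 25.2×2.76 + (z_c − 25.2)×3.36
Column B: 0.336×0 + 0.444×1.96 + 19.1×ρ + (z_c − 0.336 − 19.544)×3.36
The z_c×3.36 term appears on both sides and cancels. Collect the known terms of each column as K = Σ(ρt)_known − 3.36 × (depth of known layers): K_A = 69.552 − 3.36×25.2 = −15.12; K_B = 0.87024 − 3.36×(0.336 + 19.544) = −65.92656.
Balance: K_A = K_B + 19.1×ρ, so ρ = (K_A − K_B)/19.1 = 50.8066/19.1 = 2.66 g/cm³.

2.66 g/cm³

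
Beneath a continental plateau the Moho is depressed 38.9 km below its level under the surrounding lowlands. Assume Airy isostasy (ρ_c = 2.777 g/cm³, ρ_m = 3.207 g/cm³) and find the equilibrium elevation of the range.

6.02 km

Balancing pressure at the compensation depth: ρ_c h = (ρ_m − ρ_c) r.
h = r (ρ_m − ρ_c) / ρ_c = 38.9 km × (3.207 − 2.777) / 2.777 = 6.02 km.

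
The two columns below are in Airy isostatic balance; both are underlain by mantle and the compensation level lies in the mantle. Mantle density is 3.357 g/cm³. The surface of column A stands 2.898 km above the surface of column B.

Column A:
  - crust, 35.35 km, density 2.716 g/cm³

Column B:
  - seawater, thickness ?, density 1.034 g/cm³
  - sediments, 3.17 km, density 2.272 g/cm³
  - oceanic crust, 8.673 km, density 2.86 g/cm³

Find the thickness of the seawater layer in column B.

2.23 km

Take the compensation level at the base of the deeper column (depth z_c below the surface of column A) and equate Σ ρ_i t_i down to z_c; mantle fills any gap and the z_c terms cancel.
Column A: 35.35×2.716 + (z_c − 35.35)×3.357
Column B: 2.898×0 + x×1.034 + 3.17×2.272 + 8.673×2.86 + (z_c − 2.898 − 11.843 − x)×3.357
The z_c×3.357 term appears on both sides and cancels. Collect the known terms of each column as K = Σ(ρt)_known − 3.357 × (depth of known layers): K_A = 96.0106 − 3.357×35.35 = −22.65935; K_B = 32.00702 − 3.357×(2.898 + 11.843) = −17.478517.
Balance: K_A = K_B − x×(3.357 − 1.034), so x = (K_B − K_A)/(3.357 − 1.034) = 5.18083/2.323 = 2.23 km.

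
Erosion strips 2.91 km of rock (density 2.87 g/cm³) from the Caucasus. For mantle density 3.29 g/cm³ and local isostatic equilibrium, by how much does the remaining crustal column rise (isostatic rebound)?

2.54 km

Unloading: uplift u = e ρ_c/ρ_m = 2.91 km × 2.87/3.29 = 2.54 km.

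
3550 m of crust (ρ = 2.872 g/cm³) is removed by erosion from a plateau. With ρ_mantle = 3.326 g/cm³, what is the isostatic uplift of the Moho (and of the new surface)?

Unloading: uplift u = e ρ_c/ρ_m = 3550 m × 2.872/3.326 = 3070 m.

3070 m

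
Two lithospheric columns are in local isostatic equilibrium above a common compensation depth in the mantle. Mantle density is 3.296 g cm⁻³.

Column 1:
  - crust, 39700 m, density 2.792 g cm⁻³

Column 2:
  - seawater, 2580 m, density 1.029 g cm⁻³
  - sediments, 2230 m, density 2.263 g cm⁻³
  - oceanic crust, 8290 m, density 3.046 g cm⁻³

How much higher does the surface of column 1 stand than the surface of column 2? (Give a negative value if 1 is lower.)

For any compensation level in the mantle, the mantle terms cancel and isostasy reduces to e = (Σt_1 − Σt_2) − (Σ(ρt)_1 − Σ(ρt)_2) / ρ_m.
Σt_1 = 39700 m; Σt_2 = 13100 m; Σ(ρt)_1 = 110842.4; Σ(ρt)_2 = 32952.65 (in m·g cm⁻³).
e = (39700 − 13100) − (110842.4 − 32952.65) / 3.296 = 2970 m.

2970 m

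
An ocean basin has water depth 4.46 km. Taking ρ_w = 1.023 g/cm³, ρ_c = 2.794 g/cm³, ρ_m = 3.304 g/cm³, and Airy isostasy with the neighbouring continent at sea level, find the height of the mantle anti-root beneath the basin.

15.5 km

By Archimedes' principle applied to the lithosphere: replacing crust with seawater at the top is compensated by replacing crust with mantle at the base: d (ρ_c − ρ_w) = a (ρ_m − ρ_c).
a = d (ρ_c − ρ_w)/(ρ_m − ρ_c) = 4.46 km × 1.771/0.51 = 15.5 km.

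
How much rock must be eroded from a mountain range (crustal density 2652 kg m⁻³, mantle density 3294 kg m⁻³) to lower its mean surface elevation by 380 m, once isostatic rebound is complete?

Net drop Δ = e − u = e − e ρ_c/ρ_m = e (ρ_m − ρ_c)/ρ_m.
e = Δ ρ_m/(ρ_m − ρ_c) = 380 m × 3294/642 = 1950 m.

1950 m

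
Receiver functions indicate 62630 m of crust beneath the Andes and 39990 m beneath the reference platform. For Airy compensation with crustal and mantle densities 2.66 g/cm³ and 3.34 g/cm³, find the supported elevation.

Excess crust Δ = 62630 m − 39990 m = 22640 m, split between elevation h and root r with h + r = Δ.
Airy balance ρ_c h = (ρ_m − ρ_c) r gives r = h ρ_c/(ρ_m − ρ_c), so h (1 + ρ_c/(ρ_m − ρ_c)) = Δ, i.e. h = Δ (ρ_m − ρ_c)/ρ_m.
h = 22640 m × 0.68/3.34 = 4610 m.

4610 m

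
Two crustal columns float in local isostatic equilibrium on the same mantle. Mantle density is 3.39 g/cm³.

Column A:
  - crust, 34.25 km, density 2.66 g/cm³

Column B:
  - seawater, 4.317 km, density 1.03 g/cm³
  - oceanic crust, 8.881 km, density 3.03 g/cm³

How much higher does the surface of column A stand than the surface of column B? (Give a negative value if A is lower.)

For any compensation level in the mantle, the mantle terms cancel and isostasy reduces to e = (Σt_A − Σt_B) − (Σ(ρt)_A − Σ(ρt)_B) / ρ_m.
Σt_A = 34.25 km; Σt_B = 13.198 km; Σ(ρt)_A = 91.105; Σ(ρt)_B = 31.35594 (in km·g/cm³).
e = (34.25 − 13.198) − (91.105 − 31.35594) / 3.39 = 3.43 km.

3.43 km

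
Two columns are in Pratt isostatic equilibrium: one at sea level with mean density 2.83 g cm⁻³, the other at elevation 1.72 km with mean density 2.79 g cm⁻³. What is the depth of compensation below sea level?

120 km

ρ_ref D = ρ (D + h) → D (ρ_ref − ρ) = ρ h.
D = ρ h/(ρ_ref − ρ) = 2.79 × 1.72 km/(2.83 − 2.79) = 120 km.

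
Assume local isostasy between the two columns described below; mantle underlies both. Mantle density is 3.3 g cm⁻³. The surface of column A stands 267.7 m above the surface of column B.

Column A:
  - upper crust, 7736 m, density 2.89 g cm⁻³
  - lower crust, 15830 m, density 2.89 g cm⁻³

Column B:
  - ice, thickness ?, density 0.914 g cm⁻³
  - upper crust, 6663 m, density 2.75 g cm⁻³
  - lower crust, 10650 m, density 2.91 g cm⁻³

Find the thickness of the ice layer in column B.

403 m

Take the compensation level at the base of the deeper column (depth z_c below the surface of column A) and equate Σ ρ_i t_i down to z_c; mantle fills any gap and the z_c terms cancel.
Column A: 7736×2.89 + 15830×2.89 + (z_c − 23566)×3.3
Column B: 267.7×0 + x×0.914 + 6663×2.75 + 10650×2.91 + (z_c − 267.7 − 17313 − x)×3.3
The z_c×3.3 term appears on both sides and cancels. Collect the known terms of each column as K = Σ(ρt)_known − 3.3 × (depth of known layers): K_A = 68105.74 − 3.3×23566 = −9662.06; K_B = 49314.75 − 3.3×(267.7 + 17313) = −8701.56.
Balance: K_A = K_B − x×(3.3 − 0.914), so x = (K_B − K_A)/(3.3 − 0.914) = 960.5/2.386 = 403 m.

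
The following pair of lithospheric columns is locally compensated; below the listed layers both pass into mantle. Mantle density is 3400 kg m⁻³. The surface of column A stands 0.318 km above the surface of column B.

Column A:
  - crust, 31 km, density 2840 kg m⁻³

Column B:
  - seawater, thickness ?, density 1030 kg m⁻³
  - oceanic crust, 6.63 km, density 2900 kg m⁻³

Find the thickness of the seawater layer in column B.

Take the compensation level at the base of the deeper column (depth z_c below the surface of column A) and equate Σ ρ_i t_i down to z_c; mantle fills any gap and the z_c terms cancel.
Column A: 31×2840 + (z_c − 31)×3400
Column B: 0.318×0 + x×1030 + 6.63×2900 + (z_c − 0.318 − 6.63 − x)×3400
The z_c×3400 term appears on both sides and cancels. Collect the known terms of each column as K = Σ(ρt)_known − 3400 × (depth of known layers): K_A = 88040 − 3400×31 = −17360; K_B = 19227 − 3400×(0.318 + 6.63) = −4396.2.
Balance: K_A = K_B − x×(3400 − 1030), so x = (K_B − K_A)/(3400 − 1030) = 12963.8/2370 = 5.47 km.

5.47 km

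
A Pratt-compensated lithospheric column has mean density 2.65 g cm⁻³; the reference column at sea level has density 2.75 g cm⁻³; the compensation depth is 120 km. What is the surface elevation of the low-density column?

4.53 km

ρ_ref D = ρ (D + h) → h = D (ρ_ref − ρ)/ρ.
h = 120 km × (2.75 − 2.65)/2.65 = 4.53 km.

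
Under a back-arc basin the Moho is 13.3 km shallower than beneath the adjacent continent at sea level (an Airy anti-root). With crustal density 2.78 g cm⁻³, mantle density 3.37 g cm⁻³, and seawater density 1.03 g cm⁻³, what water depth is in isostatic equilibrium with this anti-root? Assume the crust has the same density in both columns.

4.48 km

Replacing a thickness d of crust by seawater at the top must be balanced by replacing crust with mantle at the base: d (ρ_c − ρ_w) = a (ρ_m − ρ_c).
d = a (ρ_m − ρ_c)/(ρ_c − ρ_w) = 13.3 km × 0.59/1.75 = 4.48 km.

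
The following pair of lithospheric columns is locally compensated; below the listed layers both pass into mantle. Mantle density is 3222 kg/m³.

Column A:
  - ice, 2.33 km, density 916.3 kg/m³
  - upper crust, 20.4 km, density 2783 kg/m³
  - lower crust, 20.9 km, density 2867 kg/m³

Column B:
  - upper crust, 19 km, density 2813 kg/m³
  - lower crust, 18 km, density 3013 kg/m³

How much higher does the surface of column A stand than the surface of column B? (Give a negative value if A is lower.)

For any compensation level in the mantle, the mantle terms cancel and isostasy reduces to e = (Σt_A − Σt_B) − (Σ(ρt)_A − Σ(ρt)_B) / ρ_m.
Σt_A = 43.63 km; Σt_B = 37 km; Σ(ρt)_A = 118828.479; Σ(ρt)_B = 107681 (in km·kg/m³).
e = (43.63 − 37) − (118828.479 − 107681) / 3222 = 3.17 km.

3.17 km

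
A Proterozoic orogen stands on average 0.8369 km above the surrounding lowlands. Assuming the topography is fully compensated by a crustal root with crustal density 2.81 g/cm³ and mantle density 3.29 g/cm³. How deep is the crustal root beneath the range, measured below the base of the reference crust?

4.9 km

By Archimedes' principle applied to the lithosphere: the weight of the topography is balanced by the buoyancy of the root, ρ_c h = (ρ_m − ρ_c) r.
r = h · ρ_c / (ρ_m − ρ_c) = 0.8369 km × 2.81 / (3.29 − 2.81) = 4.9 km.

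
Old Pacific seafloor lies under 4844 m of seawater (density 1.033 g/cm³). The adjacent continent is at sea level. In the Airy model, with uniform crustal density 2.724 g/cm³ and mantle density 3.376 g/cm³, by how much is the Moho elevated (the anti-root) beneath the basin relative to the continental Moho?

12600 m

Equating mass per unit area of the two columns: replacing crust with seawater at the top is compensated by replacing crust with mantle at the base: d (ρ_c − ρ_w) = a (ρ_m − ρ_c).
a = d (ρ_c − ρ_w)/(ρ_m − ρ_c) = 4844 m × 1.691/0.652 = 12600 m.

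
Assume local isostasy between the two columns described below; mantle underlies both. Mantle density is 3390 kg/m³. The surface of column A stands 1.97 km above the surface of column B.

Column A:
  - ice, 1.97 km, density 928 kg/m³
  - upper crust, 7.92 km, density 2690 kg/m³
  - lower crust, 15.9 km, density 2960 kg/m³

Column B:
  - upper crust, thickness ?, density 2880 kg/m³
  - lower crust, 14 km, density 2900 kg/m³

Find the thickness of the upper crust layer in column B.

Take the compensation level at the base of the deeper column (depth z_c below the surface of column A) and equate Σ ρ_i t_i down to z_c; mantle fills any gap and the z_c terms cancel.
Column A: 1.97×928 + 7.92×2690 + 15.9×2960 + (z_c − 25.79)×3390
Column B: 1.97×0 + x×2880 + 14×2900 + (z_c − 1.97 − 14 − x)×3390
The z_c×3390 term appears on both sides and cancels. Collect the known terms of each column as K = Σ(ρt)_known − 3390 × (depth of known layers): K_A = 70196.96 − 3390×25.79 = −17231.14; K_B = 40600 − 3390×(1.97 + 14) = −13538.3.
Balance: K_A = K_B − x×(3390 − 2880), so x = (K_B − K_A)/(3390 − 2880) = 3692.84/510 = 7.24 km.

7.24 km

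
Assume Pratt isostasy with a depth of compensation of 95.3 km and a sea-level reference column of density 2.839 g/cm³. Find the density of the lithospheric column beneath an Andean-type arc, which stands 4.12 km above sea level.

Pratt balance: ρ_ref D = ρ (D + h).
ρ = ρ_ref D/(D + h) = 2.839 × 95.3 km/(95.3 km + 4.12 km) = 2.72 g/cm³.

2.72 g/cm³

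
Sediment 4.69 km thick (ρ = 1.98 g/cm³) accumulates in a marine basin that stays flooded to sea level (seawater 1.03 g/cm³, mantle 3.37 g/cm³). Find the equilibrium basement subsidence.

Submarine loading: the sediment displaces seawater, and the subsidence is in turn flooded, so s (ρ_m − ρ_w) = t (ρ_sed − ρ_w).
s = 4.69 km × (1.98 − 1.03) / (3.37 − 1.03) = 1.9 km.

1.9 km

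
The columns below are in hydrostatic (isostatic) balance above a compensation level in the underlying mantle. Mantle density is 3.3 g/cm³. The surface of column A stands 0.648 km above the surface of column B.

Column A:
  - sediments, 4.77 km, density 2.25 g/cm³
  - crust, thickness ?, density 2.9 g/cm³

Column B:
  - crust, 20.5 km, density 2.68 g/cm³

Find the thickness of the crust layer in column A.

Take the compensation level at the base of the deeper column (depth z_c below the surface of column A) and equate Σ ρ_i t_i down to z_c; mantle fills any gap and the z_c terms cancel.
Column A: 4.77×2.25 + x×2.9 + (z_c − 4.77 − x)×3.3
Column B: 0.648×0 + 20.5×2.68 + (z_c − 0.648 − 20.5)×3.3
The z_c×3.3 term appears on both sides and cancels. Collect the known terms of each column as K = Σ(ρt)_known − 3.3 × (depth of known layers): K_A = 10.7325 − 3.3×4.77 = −5.0085; K_B = 54.94 − 3.3×(0.648 + 20.5) = −14.8484.
Balance: K_A − x×(3.3 − 2.9) = K_B, so x = (K_A − K_B)/(3.3 − 2.9) = 9.8399/0.4 = 24.6 km.

24.6 km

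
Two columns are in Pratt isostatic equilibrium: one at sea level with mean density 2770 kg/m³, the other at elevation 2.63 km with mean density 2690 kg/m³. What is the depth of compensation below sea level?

ρ_ref D = ρ (D + h) → D (ρ_ref − ρ) = ρ h.
D = ρ h/(ρ_ref − ρ) = 2690 × 2.63 km/(2770 − 2690) = 88.4 km.

88.4 km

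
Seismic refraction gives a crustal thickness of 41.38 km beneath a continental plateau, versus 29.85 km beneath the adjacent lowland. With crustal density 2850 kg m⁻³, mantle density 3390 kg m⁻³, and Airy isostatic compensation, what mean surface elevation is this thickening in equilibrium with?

Excess crust Δ = 41.38 km − 29.85 km = 11.53 km, split between elevation h and root r with h + r = Δ.
Airy balance ρ_c h = (ρ_m − ρ_c) r gives r = h ρ_c/(ρ_m − ρ_c), so h (1 + ρ_c/(ρ_m − ρ_c)) = Δ, i.e. h = Δ (ρ_m − ρ_c)/ρ_m.
h = 11.53 km × 540/3390 = 1.84 km.

1.84 km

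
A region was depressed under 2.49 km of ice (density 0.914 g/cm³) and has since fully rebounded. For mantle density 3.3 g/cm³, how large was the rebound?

0.69 km

Removing the load lets mantle flow back in; uplift u satisfies ρ_ice t = ρ_m u.
u = t ρ_ice/ρ_m = 2.49 km × 0.914/3.3 = 0.69 km.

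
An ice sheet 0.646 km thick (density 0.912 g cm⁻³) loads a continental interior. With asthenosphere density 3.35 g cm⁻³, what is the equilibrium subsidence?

0.176 km

Balancing pressure at the compensation depth: the ice load ρ_ice t is balanced by mantle displaced below, ρ_m s.
s = t ρ_ice / ρ_m = 0.646 km × 0.912/3.35 = 0.176 km.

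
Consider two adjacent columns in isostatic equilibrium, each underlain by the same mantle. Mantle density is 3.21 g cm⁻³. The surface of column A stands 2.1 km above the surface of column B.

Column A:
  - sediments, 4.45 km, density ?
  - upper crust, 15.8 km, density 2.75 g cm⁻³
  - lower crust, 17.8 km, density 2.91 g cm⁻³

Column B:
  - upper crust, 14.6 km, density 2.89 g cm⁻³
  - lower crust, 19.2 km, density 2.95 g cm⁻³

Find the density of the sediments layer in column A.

2.36 g cm⁻³

Take the compensation level at the base of the deeper column (depth z_c below the surface of column A) and equate Σ ρ_i t_i down to z_c; mantle fills any gap and the z_c terms cancel.
Column A: 4.45×ρ + 15.8×2.75 + 17.8×2.91 + (z_c − 38.05)×3.21
Column B: 2.1×0 + 14.6×2.89 + 19.2×2.95 + (z_c − 2.1 − 33.8)×3.21
The z_c×3.21 term appears on both sides and cancels. Collect the known terms of each column as K = Σ(ρt)_known − 3.21 × (depth of known layers): K_A = 95.248 − 3.21×38.05 = −26.8925; K_B = 98.834 − 3.21×(2.1 + 33.8) = −16.405.
Balance: K_A + 4.45×ρ = K_B, so ρ = (K_B − K_A)/4.45 = 10.4875/4.45 = 2.36 g cm⁻³.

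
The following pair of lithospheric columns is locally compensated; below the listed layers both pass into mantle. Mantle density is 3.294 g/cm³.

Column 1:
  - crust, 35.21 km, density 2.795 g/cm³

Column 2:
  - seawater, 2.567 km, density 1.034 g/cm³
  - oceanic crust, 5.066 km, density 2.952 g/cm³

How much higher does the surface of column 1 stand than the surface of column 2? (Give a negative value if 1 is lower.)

For any compensation level in the mantle, the mantle terms cancel and isostasy reduces to e = (Σt_1 − Σt_2) − (Σ(ρt)_1 − Σ(ρt)_2) / ρ_m.
Σt_1 = 35.21 km; Σt_2 = 7.633 km; Σ(ρt)_1 = 98.41195; Σ(ρt)_2 = 17.60911 (in km·g/cm³).
e = (35.21 − 7.633) − (98.41195 − 17.60911) / 3.294 = 3.05 km.

3.05 km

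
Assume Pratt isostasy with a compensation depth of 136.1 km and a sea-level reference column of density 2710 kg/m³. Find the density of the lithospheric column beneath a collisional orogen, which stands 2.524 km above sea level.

Pratt balance: ρ_ref D = ρ (D + h).
ρ = ρ_ref D/(D + h) = 2710 × 136.1 km/(136.1 km + 2.524 km) = 2660 kg/m³.

2660 kg/m³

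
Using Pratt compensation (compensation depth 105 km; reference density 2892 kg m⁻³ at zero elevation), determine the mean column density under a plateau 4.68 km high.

2770 kg m⁻³

Pratt balance: ρ_ref D = ρ (D + h).
ρ = ρ_ref D/(D + h) = 2892 × 105 km/(105 km + 4.68 km) = 2770 kg m⁻³.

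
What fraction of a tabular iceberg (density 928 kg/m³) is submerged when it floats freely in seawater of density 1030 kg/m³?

Submerged fraction = ρ_obj/ρ_fluid = 928/1030 = 0.901.

0.901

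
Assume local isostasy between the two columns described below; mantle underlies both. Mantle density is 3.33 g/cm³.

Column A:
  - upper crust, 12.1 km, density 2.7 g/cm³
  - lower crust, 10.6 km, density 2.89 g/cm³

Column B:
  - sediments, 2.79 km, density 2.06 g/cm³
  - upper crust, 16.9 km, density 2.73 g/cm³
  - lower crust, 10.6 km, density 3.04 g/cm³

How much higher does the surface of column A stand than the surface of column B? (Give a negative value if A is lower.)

−1.34 km

For any compensation level in the mantle, the mantle terms cancel and isostasy reduces to e = (Σt_A − Σt_B) − (Σ(ρt)_A − Σ(ρt)_B) / ρ_m.
Σt_A = 22.7 km; Σt_B = 30.29 km; Σ(ρt)_A = 63.304; Σ(ρt)_B = 84.1084 (in km·g/cm³).
e = (22.7 − 30.29) − (63.304 − 84.1084) / 3.33 = −1.34 km.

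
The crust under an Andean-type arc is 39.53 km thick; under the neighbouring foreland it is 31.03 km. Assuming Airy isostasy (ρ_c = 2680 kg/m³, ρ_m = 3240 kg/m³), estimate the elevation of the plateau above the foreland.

1.47 km

Excess crust Δ = 39.53 km − 31.03 km = 8.5 km, split between elevation h and root r with h + r = Δ.
Airy balance ρ_c h = (ρ_m − ρ_c) r gives r = h ρ_c/(ρ_m − ρ_c), so h (1 + ρ_c/(ρ_m − ρ_c)) = Δ, i.e. h = Δ (ρ_m − ρ_c)/ρ_m.
h = 8.5 km × 560/3240 = 1.47 km.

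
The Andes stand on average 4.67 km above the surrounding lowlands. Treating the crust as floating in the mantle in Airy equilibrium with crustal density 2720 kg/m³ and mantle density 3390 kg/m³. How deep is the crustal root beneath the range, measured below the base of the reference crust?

19 km

Balancing pressure at the compensation depth: the weight of the topography is balanced by the buoyancy of the root, ρ_c h = (ρ_m − ρ_c) r.
r = h · ρ_c / (ρ_m − ρ_c) = 4.67 km × 2720 / (3390 − 2720) = 19 km.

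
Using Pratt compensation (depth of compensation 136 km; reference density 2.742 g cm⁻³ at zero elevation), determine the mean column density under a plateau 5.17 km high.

Pratt balance: ρ_ref D = ρ (D + h).
ρ = ρ_ref D/(D + h) = 2.742 × 136 km/(136 km + 5.17 km) = 2.64 g cm⁻³.

2.64 g cm⁻³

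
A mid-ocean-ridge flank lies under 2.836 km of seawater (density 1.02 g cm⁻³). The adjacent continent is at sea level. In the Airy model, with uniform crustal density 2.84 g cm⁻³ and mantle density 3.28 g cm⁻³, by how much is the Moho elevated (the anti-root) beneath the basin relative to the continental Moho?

11.7 km

Equating mass per unit area of the two columns: replacing crust with seawater at the top is compensated by replacing crust with mantle at the base: d (ρ_c − ρ_w) = a (ρ_m − ρ_c).
a = d (ρ_c − ρ_w)/(ρ_m − ρ_c) = 2.836 km × 1.82/0.44 = 11.7 km.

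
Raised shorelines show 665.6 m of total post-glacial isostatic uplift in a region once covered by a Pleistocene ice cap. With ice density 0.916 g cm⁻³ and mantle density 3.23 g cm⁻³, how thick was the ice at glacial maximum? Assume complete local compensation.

2350 m

u = t ρ_ice/ρ_m → t = u ρ_m/ρ_ice = 665.6 m × 3.23/0.916 = 2350 m.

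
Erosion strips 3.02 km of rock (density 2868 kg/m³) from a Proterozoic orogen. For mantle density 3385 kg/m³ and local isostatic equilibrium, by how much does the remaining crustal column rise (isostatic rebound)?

2.56 km

Unloading: uplift u = e ρ_c/ρ_m = 3.02 km × 2868/3385 = 2.56 km.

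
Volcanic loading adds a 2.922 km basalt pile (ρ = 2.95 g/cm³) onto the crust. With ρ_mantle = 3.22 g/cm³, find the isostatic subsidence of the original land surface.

2.68 km

Subaerial loading: s = t ρ_load / ρ_m.
s = 2.922 km × 2.95/3.22 = 2.68 km.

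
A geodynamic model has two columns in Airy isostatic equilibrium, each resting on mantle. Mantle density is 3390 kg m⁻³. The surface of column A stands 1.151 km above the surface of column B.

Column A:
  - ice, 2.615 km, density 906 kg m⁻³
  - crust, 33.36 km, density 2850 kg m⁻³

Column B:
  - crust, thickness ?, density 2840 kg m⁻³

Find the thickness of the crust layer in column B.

Take the compensation level at the base of the deeper column (depth z_c below the surface of column A) and equate Σ ρ_i t_i down to z_c; mantle fills any gap and the z_c terms cancel.
Column A: 2.615×906 + 33.36×2850 + (z_c − 35.975)×3390
Column B: 1.151×0 + x×2840 + (z_c − 1.151 − 0 − x)×3390
The z_c×3390 term appears on both sides and cancels. Collect the known terms of each column as K = Σ(ρt)_known − 3390 × (depth of known layers): K_A = 97445.19 − 3390×35.975 = −24510.06; K_B = 0 − 3390×(1.151 + 0) = −3901.89.
Balance: K_A = K_B − x×(3390 − 2840), so x = (K_B − K_A)/(3390 − 2840) = 20608.2/550 = 37.5 km.

37.5 km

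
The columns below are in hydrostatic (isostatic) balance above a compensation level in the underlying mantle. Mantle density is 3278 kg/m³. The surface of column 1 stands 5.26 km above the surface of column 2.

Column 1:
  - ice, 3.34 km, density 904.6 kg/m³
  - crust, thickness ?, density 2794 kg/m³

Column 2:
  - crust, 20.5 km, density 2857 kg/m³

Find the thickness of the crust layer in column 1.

37.1 km

Take the compensation level at the base of the deeper column (depth z_c below the surface of column 1) and equate Σ ρ_i t_i down to z_c; mantle fills any gap and the z_c terms cancel.
Column 1: 3.34×904.6 + x×2794 + (z_c − 3.34 − x)×3278
Column 2: 5.26×0 + 20.5×2857 + (z_c − 5.26 − 20.5)×3278
The z_c×3278 term appears on both sides and cancels. Collect the known terms of each column as K = Σ(ρt)_known − 3278 × (depth of known layers): K_1 = 3021.364 − 3278×3.34 = −7927.156; K_2 = 58568.5 − 3278×(5.26 + 20.5) = −25872.78.
Balance: K_1 − x×(3278 − 2794) = K_2, so x = (K_1 − K_2)/(3278 − 2794) = 17945.6/484 = 37.1 km.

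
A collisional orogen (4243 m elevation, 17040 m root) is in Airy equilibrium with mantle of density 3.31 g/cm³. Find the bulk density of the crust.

2.65 g/cm³

ρ_c h = (ρ_m − ρ_c) r → ρ_c (h + r) = ρ_m r → ρ_c = ρ_m r / (h + r).
ρ_c = 3.31 × 17040 m / (4243 m + 17040 m) = 2.65 g/cm³.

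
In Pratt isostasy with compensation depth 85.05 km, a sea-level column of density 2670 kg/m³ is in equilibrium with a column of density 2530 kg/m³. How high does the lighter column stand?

4.71 km

ρ_ref D = ρ (D + h) → h = D (ρ_ref − ρ)/ρ.
h = 85.05 km × (2670 − 2530)/2530 = 4.71 km.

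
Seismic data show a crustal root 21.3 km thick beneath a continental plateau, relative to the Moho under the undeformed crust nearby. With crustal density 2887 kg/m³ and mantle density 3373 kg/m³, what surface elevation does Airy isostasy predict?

3.59 km

Equating mass per unit area of the two columns: ρ_c h = (ρ_m − ρ_c) r.
h = r (ρ_m − ρ_c) / ρ_c = 21.3 km × (3373 − 2887) / 2887 = 3.59 km.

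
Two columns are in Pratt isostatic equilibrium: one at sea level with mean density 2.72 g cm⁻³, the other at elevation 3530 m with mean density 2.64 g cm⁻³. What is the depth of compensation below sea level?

116000 m

ρ_ref D = ρ (D + h) → D (ρ_ref − ρ) = ρ h.
D = ρ h/(ρ_ref − ρ) = 2.64 × 3530 m/(2.72 − 2.64) = 116000 m.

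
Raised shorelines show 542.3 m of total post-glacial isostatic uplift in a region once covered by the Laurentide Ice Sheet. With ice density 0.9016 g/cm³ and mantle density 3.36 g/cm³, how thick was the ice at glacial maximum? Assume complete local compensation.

2020 m

u = t ρ_ice/ρ_m → t = u ρ_m/ρ_ice = 542.3 m × 3.36/0.9016 = 2020 m.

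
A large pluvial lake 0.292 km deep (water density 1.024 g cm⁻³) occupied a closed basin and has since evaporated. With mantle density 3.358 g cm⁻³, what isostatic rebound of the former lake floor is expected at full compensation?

u = d ρ_w/ρ_m = 0.292 km × 1.024/3.358 = 0.089 km.

0.089 km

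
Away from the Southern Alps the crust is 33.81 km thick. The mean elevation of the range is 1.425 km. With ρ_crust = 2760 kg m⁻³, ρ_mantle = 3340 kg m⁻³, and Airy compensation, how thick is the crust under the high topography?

42 km

Root depth r = h ρ_c / (ρ_m − ρ_c) = 1.425 km × 2760 / 580 = 6.781 km.
Total thickness = T + h + r = 33.81 km + 1.425 km + 6.781 km = 42 km.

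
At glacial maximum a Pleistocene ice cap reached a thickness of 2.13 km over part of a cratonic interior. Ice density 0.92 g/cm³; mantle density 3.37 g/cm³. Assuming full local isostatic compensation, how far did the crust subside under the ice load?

0.581 km

Isostatic balance requires: the ice load ρ_ice t is balanced by mantle displaced below, ρ_m s.
s = t ρ_ice / ρ_m = 2.13 km × 0.92/3.37 = 0.581 km.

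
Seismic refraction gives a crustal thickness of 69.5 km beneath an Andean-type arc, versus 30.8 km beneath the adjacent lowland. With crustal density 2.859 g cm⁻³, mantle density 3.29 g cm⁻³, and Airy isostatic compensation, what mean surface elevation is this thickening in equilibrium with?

5.07 km

Excess crust Δ = 69.5 km − 30.8 km = 38.7 km, split between elevation h and root r with h + r = Δ.
Airy balance ρ_c h = (ρ_m − ρ_c) r gives r = h ρ_c/(ρ_m − ρ_c), so h (1 + ρ_c/(ρ_m − ρ_c)) = Δ, i.e. h = Δ (ρ_m − ρ_c)/ρ_m.
h = 38.7 km × 0.431/3.29 = 5.07 km.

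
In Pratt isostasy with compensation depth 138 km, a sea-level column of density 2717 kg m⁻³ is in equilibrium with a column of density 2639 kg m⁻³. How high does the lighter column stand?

ρ_ref D = ρ (D + h) → h = D (ρ_ref − ρ)/ρ.
h = 138 km × (2717 − 2639)/2639 = 4.08 km.

4.08 km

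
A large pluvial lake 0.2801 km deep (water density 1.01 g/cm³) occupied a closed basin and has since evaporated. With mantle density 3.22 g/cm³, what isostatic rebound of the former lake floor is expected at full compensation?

u = d ρ_w/ρ_m = 0.2801 km × 1.01/3.22 = 0.0879 km.

0.0879 km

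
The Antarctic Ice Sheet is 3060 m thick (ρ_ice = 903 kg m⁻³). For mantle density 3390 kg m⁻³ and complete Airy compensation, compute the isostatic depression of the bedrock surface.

Equating mass per unit area of the two columns: the ice load ρ_ice t is balanced by mantle displaced below, ρ_m s.
s = t ρ_ice / ρ_m = 3060 m × 903/3390 = 815 m.

815 m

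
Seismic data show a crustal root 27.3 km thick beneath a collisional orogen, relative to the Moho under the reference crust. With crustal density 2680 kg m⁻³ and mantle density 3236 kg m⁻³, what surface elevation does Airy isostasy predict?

5.66 km

By Archimedes' principle applied to the lithosphere: ρ_c h = (ρ_m − ρ_c) r.
h = r (ρ_m − ρ_c) / ρ_c = 27.3 km × (3236 − 2680) / 2680 = 5.66 km.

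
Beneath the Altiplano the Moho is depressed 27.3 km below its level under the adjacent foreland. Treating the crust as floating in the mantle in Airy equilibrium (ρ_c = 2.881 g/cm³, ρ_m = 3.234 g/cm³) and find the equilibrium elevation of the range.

3.34 km

In Airy isostatic equilibrium: ρ_c h = (ρ_m − ρ_c) r.
h = r (ρ_m − ρ_c) / ρ_c = 27.3 km × (3.234 − 2.881) / 2.881 = 3.34 km.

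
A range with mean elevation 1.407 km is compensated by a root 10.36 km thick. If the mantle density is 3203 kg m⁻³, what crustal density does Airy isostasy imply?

ρ_c h = (ρ_m − ρ_c) r → ρ_c (h + r) = ρ_m r → ρ_c = ρ_m r / (h + r).
ρ_c = 3203 × 10.36 km / (1.407 km + 10.36 km) = 2820 kg m⁻³.

2820 kg m⁻³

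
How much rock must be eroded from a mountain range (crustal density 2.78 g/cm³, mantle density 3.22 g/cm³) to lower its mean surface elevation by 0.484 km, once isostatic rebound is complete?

Net drop Δ = e − u = e − e ρ_c/ρ_m = e (ρ_m − ρ_c)/ρ_m.
e = Δ ρ_m/(ρ_m − ρ_c) = 0.484 km × 3.22/0.44 = 3.54 km.

3.54 km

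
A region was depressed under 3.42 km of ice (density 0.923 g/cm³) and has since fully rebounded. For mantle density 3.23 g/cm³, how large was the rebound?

Removing the load lets mantle flow back in; uplift u satisfies ρ_ice t = ρ_m u.
u = t ρ_ice/ρ_m = 3.42 km × 0.923/3.23 = 0.977 km.

0.977 km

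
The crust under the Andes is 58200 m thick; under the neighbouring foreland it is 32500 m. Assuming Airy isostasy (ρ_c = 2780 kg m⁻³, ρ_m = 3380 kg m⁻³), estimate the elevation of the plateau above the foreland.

Excess crust Δ = 58200 m − 32500 m = 25700 m, split between elevation h and root r with h + r = Δ.
Airy balance ρ_c h = (ρ_m − ρ_c) r gives r = h ρ_c/(ρ_m − ρ_c), so h (1 + ρ_c/(ρ_m − ρ_c)) = Δ, i.e. h = Δ (ρ_m − ρ_c)/ρ_m.
h = 25700 m × 600/3380 = 4560 m.

4560 m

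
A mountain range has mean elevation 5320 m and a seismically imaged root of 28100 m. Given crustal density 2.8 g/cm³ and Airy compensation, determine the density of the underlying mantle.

3.33 g/cm³

Airy balance: ρ_c h = (ρ_m − ρ_c) r → ρ_m = ρ_c (1 + h/r).
ρ_m = 2.8 × (1 + 5320 m/28100 m) = 3.33 g/cm³.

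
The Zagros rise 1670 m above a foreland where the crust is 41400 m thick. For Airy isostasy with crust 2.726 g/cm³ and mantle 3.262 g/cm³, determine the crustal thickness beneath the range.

Root depth r = h ρ_c / (ρ_m − ρ_c) = 1670 m × 2.726 / 0.536 = 8493 m.
Total thickness = T + h + r = 41400 m + 1670 m + 8493 m = 51600 m.

51600 m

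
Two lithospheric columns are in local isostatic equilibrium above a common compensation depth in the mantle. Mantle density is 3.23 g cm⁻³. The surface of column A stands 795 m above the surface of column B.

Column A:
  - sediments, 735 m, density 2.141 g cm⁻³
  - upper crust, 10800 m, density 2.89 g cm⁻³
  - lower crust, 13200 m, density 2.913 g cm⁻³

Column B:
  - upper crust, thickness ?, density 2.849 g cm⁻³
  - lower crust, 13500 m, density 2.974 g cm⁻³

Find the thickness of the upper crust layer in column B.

6910 m

Take the compensation level at the base of the deeper column (depth z_c below the surface of column A) and equate Σ ρ_i t_i down to z_c; mantle fills any gap and the z_c terms cancel.
Column A: 735×2.141 + 10800×2.89 + 13200×2.913 + (z_c − 24735)×3.23
Column B: 795×0 + x×2.849 + 13500×2.974 + (z_c − 795 − 13500 − x)×3.23
The z_c×3.23 term appears on both sides and cancels. Collect the known terms of each column as K = Σ(ρt)_known − 3.23 × (depth of known layers): K_A = 71237.235 − 3.23×24735 = −8656.815; K_B = 40149 − 3.23×(795 + 13500) = −6023.85.
Balance: K_A = K_B − x×(3.23 − 2.849), so x = (K_B − K_A)/(3.23 − 2.849) = 2632.97/0.381 = 6910 m.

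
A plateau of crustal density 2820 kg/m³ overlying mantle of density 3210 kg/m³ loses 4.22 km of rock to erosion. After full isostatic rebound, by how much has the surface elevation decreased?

Rebound u = e ρ_c/ρ_m = 4.22 km × 2820/3210 = 3.707 km.
Net surface drop = e − u = 4.22 km − 3.707 km = e (ρ_m − ρ_c)/ρ_m = 0.513 km.

0.513 km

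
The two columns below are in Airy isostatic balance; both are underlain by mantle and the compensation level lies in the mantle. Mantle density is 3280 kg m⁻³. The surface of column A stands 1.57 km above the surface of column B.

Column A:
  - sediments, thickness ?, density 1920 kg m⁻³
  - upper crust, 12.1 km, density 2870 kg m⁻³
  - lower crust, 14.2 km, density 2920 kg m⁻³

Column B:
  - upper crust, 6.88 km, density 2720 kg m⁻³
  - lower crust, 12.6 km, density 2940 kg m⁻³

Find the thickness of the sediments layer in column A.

2.36 km

Take the compensation level at the base of the deeper column (depth z_c below the surface of column A) and equate Σ ρ_i t_i down to z_c; mantle fills any gap and the z_c terms cancel.
Column A: x×1920 + 12.1×2870 + 14.2×2920 + (z_c − 26.3 − x)×3280
Column B: 1.57×0 + 6.88×2720 + 12.6×2940 + (z_c − 1.57 − 19.48)×3280
The z_c×3280 term appears on both sides and cancels. Collect the known terms of each column as K = Σ(ρt)_known − 3280 × (depth of known layers): K_A = 76191 − 3280×26.3 = −10073; K_B = 55757.6 − 3280×(1.57 + 19.48) = −13286.4.
Balance: K_A − x×(3280 − 1920) = K_B, so x = (K_A − K_B)/(3280 − 1920) = 3213.4/1360 = 2.36 km.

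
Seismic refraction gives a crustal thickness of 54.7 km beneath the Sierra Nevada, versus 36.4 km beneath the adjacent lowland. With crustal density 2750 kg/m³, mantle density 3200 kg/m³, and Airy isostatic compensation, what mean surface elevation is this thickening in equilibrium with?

Excess crust Δ = 54.7 km − 36.4 km = 18.3 km, split between elevation h and root r with h + r = Δ.
Airy balance ρ_c h = (ρ_m − ρ_c) r gives r = h ρ_c/(ρ_m − ρ_c), so h (1 + ρ_c/(ρ_m − ρ_c)) = Δ, i.e. h = Δ (ρ_m − ρ_c)/ρ_m.
h = 18.3 km × 450/3200 = 2.57 km.

2.57 km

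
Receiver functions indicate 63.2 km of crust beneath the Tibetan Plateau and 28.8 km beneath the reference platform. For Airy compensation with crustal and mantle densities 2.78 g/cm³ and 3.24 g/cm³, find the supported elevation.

4.88 km

Excess crust Δ = 63.2 km − 28.8 km = 34.4 km, split between elevation h and root r with h + r = Δ.
Airy balance ρ_c h = (ρ_m − ρ_c) r gives r = h ρ_c/(ρ_m − ρ_c), so h (1 + ρ_c/(ρ_m − ρ_c)) = Δ, i.e. h = Δ (ρ_m − ρ_c)/ρ_m.
h = 34.4 km × 0.46/3.24 = 4.88 km.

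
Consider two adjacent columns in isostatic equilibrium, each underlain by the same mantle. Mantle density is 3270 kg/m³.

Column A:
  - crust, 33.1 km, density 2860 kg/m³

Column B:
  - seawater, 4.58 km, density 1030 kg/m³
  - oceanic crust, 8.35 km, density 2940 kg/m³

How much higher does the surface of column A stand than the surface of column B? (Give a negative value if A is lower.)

0.17 km

For any compensation level in the mantle, the mantle terms cancel and isostasy reduces to e = (Σt_A − Σt_B) − (Σ(ρt)_A − Σ(ρt)_B) / ρ_m.
Σt_A = 33.1 km; Σt_B = 12.93 km; Σ(ρt)_A = 94666; Σ(ρt)_B = 29266.4 (in km·kg/m³).
e = (33.1 − 12.93) − (94666 − 29266.4) / 3270 = 0.17 km.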